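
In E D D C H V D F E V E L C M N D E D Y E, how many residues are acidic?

The acidic residues are Asp (D) and Glu (E), whose side chains end in a carboxylate group.
Matching residues: E1, D2, D3, D7, E9, E11, D16, E17, D18, E20.

10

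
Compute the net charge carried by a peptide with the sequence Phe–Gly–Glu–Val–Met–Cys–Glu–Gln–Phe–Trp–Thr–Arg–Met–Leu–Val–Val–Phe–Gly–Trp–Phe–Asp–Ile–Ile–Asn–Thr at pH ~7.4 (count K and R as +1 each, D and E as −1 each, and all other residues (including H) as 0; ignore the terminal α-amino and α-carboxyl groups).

-2

Positive (K, R): Arg12 → +1.
Negative (D, E): Glu3, Glu7, Asp21 → −3.
Net charge = (+1) + (−3) = −2.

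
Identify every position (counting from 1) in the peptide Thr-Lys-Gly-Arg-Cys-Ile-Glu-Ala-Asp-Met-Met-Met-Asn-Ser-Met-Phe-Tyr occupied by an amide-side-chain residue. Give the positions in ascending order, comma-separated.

The amide-side-chain residues are Asn (N) and Gln (Q).
Matching residues: Asn13.

13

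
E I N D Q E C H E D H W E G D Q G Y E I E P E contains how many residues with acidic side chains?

Only D (aspartate) and E (glutamate) carry a side-chain carboxylic acid.
Matching residues: E1, D4, E6, E9, D10, E13, D15, E19, E21, E23.

10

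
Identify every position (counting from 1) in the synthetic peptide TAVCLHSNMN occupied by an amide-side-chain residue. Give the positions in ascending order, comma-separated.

Asparagine (N) and glutamine (Q) have uncharged amide side chains.
Matching residues: N8, N10.

8, 10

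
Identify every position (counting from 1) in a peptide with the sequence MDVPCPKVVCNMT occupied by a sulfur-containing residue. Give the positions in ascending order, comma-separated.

1, 5, 10, 12

Cysteine (C, thiol) and methionine (M, thioether) are the two sulfur-containing amino acids.
Matching residues: M1, C5, C10, M12.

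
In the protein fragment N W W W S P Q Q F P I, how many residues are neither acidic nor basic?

11

Acidic: D, E. Basic: K, R, H. All other residues are neither.
Matching residues: N1, W2, W3, W4, S5, P6, Q7, Q8, F9, P10, I11.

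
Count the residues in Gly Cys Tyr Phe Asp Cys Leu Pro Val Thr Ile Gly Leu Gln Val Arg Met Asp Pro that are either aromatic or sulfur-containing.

5

Aromatic: F, W, Y. Sulfur-containing: C, M.
Aromatic residues here: Tyr3, Phe4 (2).
Sulfur-containing residues here: Cys2, Cys6, Met17 (3).
The two groups share no amino acid, so total = 2 + 3 = 5.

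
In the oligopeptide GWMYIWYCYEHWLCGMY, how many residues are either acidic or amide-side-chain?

1

Acidic: D, E. Amide-side-chain: N, Q.
Acidic residues here: E10 (1).
Amide-side-chain residues here: none (0).
The two groups share no amino acid, so total = 1 + 0 = 1.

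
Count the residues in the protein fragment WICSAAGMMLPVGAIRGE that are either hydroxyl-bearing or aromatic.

Hydroxyl-bearing: S, T, Y. Aromatic: F, W, Y.
Hydroxyl-bearing residues here: S4 (1).
Aromatic residues here: W1 (1).
(Y belongs to both groups, but none appear in this sequence.) Total = 1 + 1 = 2.

2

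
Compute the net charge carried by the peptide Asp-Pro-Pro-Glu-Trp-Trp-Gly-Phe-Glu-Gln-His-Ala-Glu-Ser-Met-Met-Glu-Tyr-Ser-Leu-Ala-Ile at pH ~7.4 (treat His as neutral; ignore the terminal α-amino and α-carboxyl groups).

At pH ~7.4 the Lys and Arg side chains are protonated (+1), the Asp and Glu side chains are deprotonated (−1), and with His taken as neutral all other side chains carry no charge.
Positive (K, R): none → +0.
Negative (D, E): Asp1, Glu4, Glu9, Glu13, Glu17 → −5.
Net charge = (+0) + (−5) = −5.

-5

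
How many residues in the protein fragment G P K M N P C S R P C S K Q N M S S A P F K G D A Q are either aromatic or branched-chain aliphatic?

Aromatic: F, W, Y. Branched-chain aliphatic: I, L, V.
Aromatic residues here: F21 (1).
Branched-chain aliphatic residues here: none (0).
The two groups share no amino acid, so total = 1 + 0 = 1.

1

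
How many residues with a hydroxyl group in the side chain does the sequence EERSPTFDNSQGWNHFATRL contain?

4

S, T, and Y are the three residues with a side-chain hydroxyl.
Matching residues: S4, T6, S10, T18.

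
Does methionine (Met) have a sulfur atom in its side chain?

Cysteine (C, thiol) and methionine (M, thioether) are the two sulfur-containing amino acids.
Methionine is in this group.

Yes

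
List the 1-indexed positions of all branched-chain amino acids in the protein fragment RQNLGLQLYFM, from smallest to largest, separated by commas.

4, 6, 8

Valine (V), leucine (L), and isoleucine (I) are the branched-chain amino acids.
Matching residues: L4, L6, L8.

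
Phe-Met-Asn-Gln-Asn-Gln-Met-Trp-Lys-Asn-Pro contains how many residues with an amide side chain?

Only N (asparagine) and Q (glutamine) carry a side-chain carboxamide.
Matching residues: Asn3, Gln4, Asn5, Gln6, Asn10.

5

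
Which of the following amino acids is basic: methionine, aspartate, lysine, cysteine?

lysine

Lysine (K), arginine (R), and histidine (H) have basic, nitrogen-containing side chains.
Of the listed options, only lysine belongs to this group.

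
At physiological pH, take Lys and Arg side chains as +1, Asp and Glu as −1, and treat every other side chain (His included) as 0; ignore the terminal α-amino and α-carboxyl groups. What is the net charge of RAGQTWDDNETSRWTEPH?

-2

Positive (K, R): R1, R13 → +2.
Negative (D, E): D7, D8, E10, E16 → −4.
Net charge = (+2) + (−4) = −2.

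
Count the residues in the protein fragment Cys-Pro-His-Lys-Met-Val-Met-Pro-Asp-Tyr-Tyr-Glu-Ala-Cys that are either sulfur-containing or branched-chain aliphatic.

5

Sulfur-containing: C, M. Branched-chain aliphatic: I, L, V.
Sulfur-containing residues here: Cys1, Met5, Met7, Cys14 (4).
Branched-chain aliphatic residues here: Val6 (1).
The two groups share no amino acid, so total = 4 + 1 = 5.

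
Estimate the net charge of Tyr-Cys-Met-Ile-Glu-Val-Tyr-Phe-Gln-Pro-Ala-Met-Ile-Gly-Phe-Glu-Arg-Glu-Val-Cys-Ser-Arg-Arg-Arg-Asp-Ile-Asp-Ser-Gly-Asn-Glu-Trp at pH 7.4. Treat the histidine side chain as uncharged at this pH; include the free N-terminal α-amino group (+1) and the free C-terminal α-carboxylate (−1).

-2

The side chains ionized at physiological pH are Lys/Arg (+1) and Asp/Glu (−1); with His treated as neutral, nothing else contributes.
Positive (K, R): Arg17, Arg22, Arg23, Arg24 → +4.
Negative (D, E): Glu5, Glu16, Glu18, Asp25, Asp27, Glu31 → −6.
The N-terminus (+1) and C-terminus (−1) cancel.
Net charge = (+4) + (−6) = −2.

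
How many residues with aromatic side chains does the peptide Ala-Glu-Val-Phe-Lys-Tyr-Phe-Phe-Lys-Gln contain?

4

The aromatic amino acids are Phe (F, benzyl), Trp (W, indole), and Tyr (Y, phenol).
Matching residues: Phe4, Tyr6, Phe7, Phe8.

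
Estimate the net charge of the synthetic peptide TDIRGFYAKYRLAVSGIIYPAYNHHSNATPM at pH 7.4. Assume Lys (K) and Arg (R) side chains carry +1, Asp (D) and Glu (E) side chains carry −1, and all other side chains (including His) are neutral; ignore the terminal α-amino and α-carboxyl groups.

+2

Positive (K, R): R4, K9, R11 → +3.
Negative (D, E): D2 → −1.
Net charge = (+3) + (−1) = +2.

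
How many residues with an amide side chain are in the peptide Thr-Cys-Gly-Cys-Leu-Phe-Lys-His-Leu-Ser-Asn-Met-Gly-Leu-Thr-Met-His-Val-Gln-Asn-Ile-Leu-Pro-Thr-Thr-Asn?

The amide-side-chain residues are Asn (N) and Gln (Q).
Matching residues: Asn11, Gln19, Asn20, Asn26.

4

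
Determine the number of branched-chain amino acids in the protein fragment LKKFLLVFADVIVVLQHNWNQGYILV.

V, L, and I make up the branched-chain aliphatic group.
Matching residues: L1, L5, L6, V7, V11, I12, V13, V14, L15, I24, L25, V26.

12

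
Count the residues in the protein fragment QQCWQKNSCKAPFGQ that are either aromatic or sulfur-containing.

Aromatic: F, W, Y. Sulfur-containing: C, M.
Aromatic residues here: W4, F13 (2).
Sulfur-containing residues here: C3, C9 (2).
The two groups share no amino acid, so total = 2 + 2 = 4.

4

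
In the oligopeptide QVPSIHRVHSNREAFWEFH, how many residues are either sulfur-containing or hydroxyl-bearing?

2

Sulfur-containing: C, M. Hydroxyl-bearing: S, T, Y.
Sulfur-containing residues here: none (0).
Hydroxyl-bearing residues here: S4, S10 (2).
The two groups share no amino acid, so total = 0 + 2 = 2.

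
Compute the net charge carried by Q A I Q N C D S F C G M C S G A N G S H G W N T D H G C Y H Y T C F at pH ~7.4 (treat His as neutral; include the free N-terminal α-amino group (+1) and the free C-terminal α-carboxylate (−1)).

-2

At pH ~7.4 the Lys and Arg side chains are protonated (+1), the Asp and Glu side chains are deprotonated (−1), and with His taken as neutral all other side chains carry no charge.
Positive (K, R): none → +0.
Negative (D, E): D7, D25 → −2.
The N-terminus (+1) and C-terminus (−1) cancel.
Net charge = (+0) + (−2) = −2.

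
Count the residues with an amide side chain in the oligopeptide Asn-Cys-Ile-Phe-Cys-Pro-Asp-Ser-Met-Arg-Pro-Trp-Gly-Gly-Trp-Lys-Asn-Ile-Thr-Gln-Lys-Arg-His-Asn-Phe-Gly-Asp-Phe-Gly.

4

The amide-side-chain residues are Asn (N) and Gln (Q).
Matching residues: Asn1, Asn17, Gln20, Asn24.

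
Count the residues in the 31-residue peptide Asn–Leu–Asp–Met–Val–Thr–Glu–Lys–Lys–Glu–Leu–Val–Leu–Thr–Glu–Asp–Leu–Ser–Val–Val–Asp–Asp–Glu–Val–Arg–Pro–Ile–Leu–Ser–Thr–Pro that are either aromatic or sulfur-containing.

Aromatic: F, W, Y. Sulfur-containing: C, M.
Aromatic residues here: none (0).
Sulfur-containing residues here: Met4 (1).
The two groups share no amino acid, so total = 0 + 1 = 1.

1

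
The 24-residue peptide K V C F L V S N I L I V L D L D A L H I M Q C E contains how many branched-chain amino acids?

Valine (V), leucine (L), and isoleucine (I) are the branched-chain amino acids.
Matching residues: V2, L5, V6, I9, L10, I11, V12, L13, L15, L18, I20.

11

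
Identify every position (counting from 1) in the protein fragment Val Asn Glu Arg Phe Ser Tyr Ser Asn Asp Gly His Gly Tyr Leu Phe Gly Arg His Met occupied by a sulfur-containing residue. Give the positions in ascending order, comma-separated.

Cysteine (C, thiol) and methionine (M, thioether) are the two sulfur-containing amino acids.
Matching residues: Met20.

20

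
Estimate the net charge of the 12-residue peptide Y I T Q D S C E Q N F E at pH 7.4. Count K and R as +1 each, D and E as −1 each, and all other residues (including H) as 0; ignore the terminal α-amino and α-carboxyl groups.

-3

Positive (K, R): none → +0.
Negative (D, E): D5, E8, E12 → −3.
Net charge = (+0) + (−3) = −3.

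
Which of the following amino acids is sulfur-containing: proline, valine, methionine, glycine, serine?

methionine

The sulfur-bearing residues are cysteine (–SH) and methionine (–S–CH₃).
Of the listed options, only methionine belongs to this group.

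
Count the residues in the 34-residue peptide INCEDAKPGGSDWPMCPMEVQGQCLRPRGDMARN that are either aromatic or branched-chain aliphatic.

Aromatic: F, W, Y. Branched-chain aliphatic: I, L, V.
Aromatic residues here: W13 (1).
Branched-chain aliphatic residues here: I1, V20, L25 (3).
The two groups share no amino acid, so total = 1 + 3 = 4.

4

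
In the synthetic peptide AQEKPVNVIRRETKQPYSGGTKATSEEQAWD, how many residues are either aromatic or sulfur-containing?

Aromatic: F, W, Y. Sulfur-containing: C, M.
Aromatic residues here: Y17, W30 (2).
Sulfur-containing residues here: none (0).
The two groups share no amino acid, so total = 2 + 0 = 2.

2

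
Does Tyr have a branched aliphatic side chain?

No

V, L, and I make up the branched-chain aliphatic group.
Tyrosine is not in this group.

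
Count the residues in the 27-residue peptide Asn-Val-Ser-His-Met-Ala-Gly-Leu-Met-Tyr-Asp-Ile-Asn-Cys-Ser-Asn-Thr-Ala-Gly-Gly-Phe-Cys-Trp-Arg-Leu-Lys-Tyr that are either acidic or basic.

Acidic: D, E. Basic: H, K, R.
Acidic residues here: Asp11 (1).
Basic residues here: His4, Arg24, Lys26 (3).
The two groups share no amino acid, so total = 1 + 3 = 4.

4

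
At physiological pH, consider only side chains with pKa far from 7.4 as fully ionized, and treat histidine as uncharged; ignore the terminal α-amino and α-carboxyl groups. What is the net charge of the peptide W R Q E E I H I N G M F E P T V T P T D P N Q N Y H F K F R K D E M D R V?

-2

At pH ~7.4 the Lys and Arg side chains are protonated (+1), the Asp and Glu side chains are deprotonated (−1), and with His taken as neutral all other side chains carry no charge.
Positive (K, R): R2, K28, R30, K31, R36 → +5.
Negative (D, E): E4, E5, E13, D20, D32, E33, D35 → −7.
Net charge = (+5) + (−7) = −2.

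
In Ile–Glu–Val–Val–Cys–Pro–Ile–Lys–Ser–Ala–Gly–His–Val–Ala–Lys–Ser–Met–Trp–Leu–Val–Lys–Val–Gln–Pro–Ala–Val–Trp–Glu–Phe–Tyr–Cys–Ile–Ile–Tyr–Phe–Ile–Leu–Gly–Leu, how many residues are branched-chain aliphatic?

Valine (V), leucine (L), and isoleucine (I) are the branched-chain amino acids.
Matching residues: Ile1, Val3, Val4, Ile7, Val13, Leu19, Val20, Val22, Val26, Ile32, Ile33, Ile36, Leu37, Leu39.

14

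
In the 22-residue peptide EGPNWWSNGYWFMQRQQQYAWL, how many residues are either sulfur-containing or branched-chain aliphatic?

2

Sulfur-containing: C, M. Branched-chain aliphatic: I, L, V.
Sulfur-containing residues here: M13 (1).
Branched-chain aliphatic residues here: L22 (1).
The two groups share no amino acid, so total = 1 + 1 = 2.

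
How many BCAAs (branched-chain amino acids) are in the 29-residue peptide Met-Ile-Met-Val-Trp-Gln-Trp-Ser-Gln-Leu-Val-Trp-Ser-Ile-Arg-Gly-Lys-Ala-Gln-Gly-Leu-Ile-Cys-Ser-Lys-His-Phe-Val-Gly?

8

V, L, and I make up the branched-chain aliphatic group.
Matching residues: Ile2, Val4, Leu10, Val11, Ile14, Leu21, Ile22, Val28.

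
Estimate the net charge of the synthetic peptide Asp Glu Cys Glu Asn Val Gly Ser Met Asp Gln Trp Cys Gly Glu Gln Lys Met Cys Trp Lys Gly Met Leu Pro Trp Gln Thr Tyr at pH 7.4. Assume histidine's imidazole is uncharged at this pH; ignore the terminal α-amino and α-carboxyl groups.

Near pH 7.4, K and R contribute +1 each, D and E contribute −1 each, and every other side chain (His included, as stated) is uncharged.
Positive (K, R): Lys17, Lys21 → +2.
Negative (D, E): Asp1, Glu2, Glu4, Asp10, Glu15 → −5.
Net charge = (+2) + (−5) = −3.

-3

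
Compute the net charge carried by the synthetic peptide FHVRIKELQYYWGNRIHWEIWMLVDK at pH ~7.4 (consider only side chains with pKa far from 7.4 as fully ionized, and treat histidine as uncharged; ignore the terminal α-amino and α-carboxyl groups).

The side chains ionized at physiological pH are Lys/Arg (+1) and Asp/Glu (−1); with His treated as neutral, nothing else contributes.
Positive (K, R): R4, K6, R15, K26 → +4.
Negative (D, E): E7, E19, D25 → −3.
Net charge = (+4) + (−3) = +1.

+1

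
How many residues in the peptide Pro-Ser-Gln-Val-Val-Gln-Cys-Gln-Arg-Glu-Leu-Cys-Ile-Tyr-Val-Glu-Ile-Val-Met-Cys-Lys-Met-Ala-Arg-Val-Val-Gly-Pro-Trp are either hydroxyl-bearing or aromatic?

3

Hydroxyl-bearing: S, T, Y. Aromatic: F, W, Y.
Hydroxyl-bearing residues here: Ser2, Tyr14 (2).
Aromatic residues here: Tyr14, Trp29 (2).
Y is in both groups, so the 1 Y residue must not be double-counted.
Total = 2 + 2 − 1 = 3.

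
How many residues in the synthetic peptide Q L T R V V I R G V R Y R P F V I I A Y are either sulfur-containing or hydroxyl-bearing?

Sulfur-containing: C, M. Hydroxyl-bearing: S, T, Y.
Sulfur-containing residues here: none (0).
Hydroxyl-bearing residues here: T3, Y12, Y20 (3).
The two groups share no amino acid, so total = 0 + 3 = 3.

3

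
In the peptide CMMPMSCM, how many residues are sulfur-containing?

6

Only Cys (C) and Met (M) have a sulfur atom in the side chain.
Matching residues: C1, M2, M3, M5, C7, M8.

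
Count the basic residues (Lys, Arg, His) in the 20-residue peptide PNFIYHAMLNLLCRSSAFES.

Matching residues: H6, R14.

2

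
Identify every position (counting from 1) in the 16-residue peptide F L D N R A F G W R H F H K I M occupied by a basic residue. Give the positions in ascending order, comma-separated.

Matching residues: R5, R10, H11, H13, K14.

5, 10, 11, 13, 14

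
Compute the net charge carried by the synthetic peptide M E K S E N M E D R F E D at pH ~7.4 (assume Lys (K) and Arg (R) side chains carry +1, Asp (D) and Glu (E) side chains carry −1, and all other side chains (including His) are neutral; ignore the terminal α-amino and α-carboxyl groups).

Positive (K, R): K3, R10 → +2.
Negative (D, E): E2, E5, E8, D9, E12, D13 → −6.
Net charge = (+2) + (−6) = −4.

-4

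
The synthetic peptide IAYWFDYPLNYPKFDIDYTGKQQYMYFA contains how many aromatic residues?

Phenylalanine (F), tryptophan (W), and tyrosine (Y) have aromatic ring side chains.
Matching residues: Y3, W4, F5, Y7, Y11, F14, Y18, Y24, Y26, F27.

10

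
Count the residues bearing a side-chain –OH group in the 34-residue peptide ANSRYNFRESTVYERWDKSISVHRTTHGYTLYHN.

The –OH-bearing residues are Ser, Thr (aliphatic alcohols), and Tyr (phenol).
Matching residues: S3, Y5, S10, T11, Y13, S19, S21, T25, T26, Y29, T30, Y32.

12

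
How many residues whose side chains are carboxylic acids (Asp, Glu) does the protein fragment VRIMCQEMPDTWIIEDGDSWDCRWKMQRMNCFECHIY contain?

Matching residues: E7, D10, E15, D16, D18, D21, E33.

7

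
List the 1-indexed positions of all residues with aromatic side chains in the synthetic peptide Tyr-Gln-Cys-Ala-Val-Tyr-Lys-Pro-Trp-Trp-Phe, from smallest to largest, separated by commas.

Phenylalanine (F), tryptophan (W), and tyrosine (Y) have aromatic ring side chains.
Matching residues: Tyr1, Tyr6, Trp9, Trp10, Phe11.

1, 6, 9, 10, 11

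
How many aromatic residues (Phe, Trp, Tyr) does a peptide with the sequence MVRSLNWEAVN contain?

Matching residues: W7.

1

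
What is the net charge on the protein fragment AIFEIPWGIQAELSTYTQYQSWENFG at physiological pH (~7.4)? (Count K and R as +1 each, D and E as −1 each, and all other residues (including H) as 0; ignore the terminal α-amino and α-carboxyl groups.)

Positive (K, R): none → +0.
Negative (D, E): E4, E12, E23 → −3.
Net charge = (+0) + (−3) = −3.

-3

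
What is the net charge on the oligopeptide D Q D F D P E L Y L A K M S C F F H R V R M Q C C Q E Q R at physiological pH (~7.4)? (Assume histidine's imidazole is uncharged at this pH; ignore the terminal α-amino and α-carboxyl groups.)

-1

At pH ~7.4 the Lys and Arg side chains are protonated (+1), the Asp and Glu side chains are deprotonated (−1), and with His taken as neutral all other side chains carry no charge.
Positive (K, R): K12, R19, R21, R29 → +4.
Negative (D, E): D1, D3, D5, E7, E27 → −5.
Net charge = (+4) + (−5) = −1.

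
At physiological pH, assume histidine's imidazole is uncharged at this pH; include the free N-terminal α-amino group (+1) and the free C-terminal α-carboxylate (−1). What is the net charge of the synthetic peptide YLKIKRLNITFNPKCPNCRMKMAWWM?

Near pH 7.4, K and R contribute +1 each, D and E contribute −1 each, and every other side chain (His included, as stated) is uncharged.
Positive (K, R): K3, K5, R6, K14, R19, K21 → +6.
Negative (D, E): none → −0.
The N-terminus (+1) and C-terminus (−1) cancel.
Net charge = (+6) + (−0) = +6.

+6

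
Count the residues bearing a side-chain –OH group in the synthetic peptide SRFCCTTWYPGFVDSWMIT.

6

The –OH-bearing residues are Ser, Thr (aliphatic alcohols), and Tyr (phenol).
Matching residues: S1, T6, T7, Y9, S15, T19.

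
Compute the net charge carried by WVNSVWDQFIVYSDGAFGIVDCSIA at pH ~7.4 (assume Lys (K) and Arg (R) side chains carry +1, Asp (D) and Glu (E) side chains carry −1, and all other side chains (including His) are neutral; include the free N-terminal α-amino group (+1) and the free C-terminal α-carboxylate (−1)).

-3

Positive (K, R): none → +0.
Negative (D, E): D7, D14, D21 → −3.
The N-terminus (+1) and C-terminus (−1) cancel.
Net charge = (+0) + (−3) = −3.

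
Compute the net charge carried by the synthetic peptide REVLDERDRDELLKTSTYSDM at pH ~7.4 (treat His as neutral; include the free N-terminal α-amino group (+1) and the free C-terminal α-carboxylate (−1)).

At pH ~7.4 the Lys and Arg side chains are protonated (+1), the Asp and Glu side chains are deprotonated (−1), and with His taken as neutral all other side chains carry no charge.
Positive (K, R): R1, R7, R9, K14 → +4.
Negative (D, E): E2, D5, E6, D8, D10, E11, D20 → −7.
The N-terminus (+1) and C-terminus (−1) cancel.
Net charge = (+4) + (−7) = −3.

-3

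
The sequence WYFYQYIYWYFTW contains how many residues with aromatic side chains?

F, W, and Y each carry an aromatic ring on the side chain.
Matching residues: W1, Y2, F3, Y4, Y6, Y8, W9, Y10, F11, W13.

10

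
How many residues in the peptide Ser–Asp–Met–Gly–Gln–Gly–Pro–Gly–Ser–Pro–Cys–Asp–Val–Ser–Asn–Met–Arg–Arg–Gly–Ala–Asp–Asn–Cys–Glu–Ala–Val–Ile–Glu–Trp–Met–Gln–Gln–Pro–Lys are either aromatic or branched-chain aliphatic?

Aromatic: F, W, Y. Branched-chain aliphatic: I, L, V.
Aromatic residues here: Trp29 (1).
Branched-chain aliphatic residues here: Val13, Val26, Ile27 (3).
The two groups share no amino acid, so total = 1 + 3 = 4.

4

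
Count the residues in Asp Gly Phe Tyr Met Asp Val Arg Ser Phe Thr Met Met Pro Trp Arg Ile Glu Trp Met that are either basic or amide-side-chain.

Basic: H, K, R. Amide-side-chain: N, Q.
Basic residues here: Arg8, Arg16 (2).
Amide-side-chain residues here: none (0).
The two groups share no amino acid, so total = 2 + 0 = 2.

2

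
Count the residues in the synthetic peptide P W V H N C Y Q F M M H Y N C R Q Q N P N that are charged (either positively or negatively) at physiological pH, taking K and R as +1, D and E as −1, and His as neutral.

Charged side chains at pH ~7.4: K, R (positive); D, E (negative).
Matching residues: R16.

1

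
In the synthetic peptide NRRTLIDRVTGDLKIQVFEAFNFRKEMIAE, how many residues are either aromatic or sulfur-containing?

Aromatic: F, W, Y. Sulfur-containing: C, M.
Aromatic residues here: F18, F21, F23 (3).
Sulfur-containing residues here: M27 (1).
The two groups share no amino acid, so total = 3 + 1 = 4.

4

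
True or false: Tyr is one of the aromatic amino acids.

The aromatic amino acids are Phe (F, benzyl), Trp (W, indole), and Tyr (Y, phenol).
Tyrosine is in this group.

True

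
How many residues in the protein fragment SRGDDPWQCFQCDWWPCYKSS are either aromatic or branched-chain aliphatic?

Aromatic: F, W, Y. Branched-chain aliphatic: I, L, V.
Aromatic residues here: W7, F10, W14, W15, Y18 (5).
Branched-chain aliphatic residues here: none (0).
The two groups share no amino acid, so total = 5 + 0 = 5.

5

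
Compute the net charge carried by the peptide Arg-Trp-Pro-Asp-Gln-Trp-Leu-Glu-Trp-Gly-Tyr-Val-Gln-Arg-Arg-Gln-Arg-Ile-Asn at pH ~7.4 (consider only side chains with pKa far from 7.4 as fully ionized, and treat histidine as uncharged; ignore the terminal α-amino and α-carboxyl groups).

+2

The side chains ionized at physiological pH are Lys/Arg (+1) and Asp/Glu (−1); with His treated as neutral, nothing else contributes.
Positive (K, R): Arg1, Arg14, Arg15, Arg17 → +4.
Negative (D, E): Asp4, Glu8 → −2.
Net charge = (+4) + (−2) = +2.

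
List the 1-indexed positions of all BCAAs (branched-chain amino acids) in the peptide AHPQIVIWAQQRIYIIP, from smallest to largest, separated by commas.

5, 6, 7, 13, 15, 16

Valine (V), leucine (L), and isoleucine (I) are the branched-chain amino acids.
Matching residues: I5, V6, I7, I13, I15, I16.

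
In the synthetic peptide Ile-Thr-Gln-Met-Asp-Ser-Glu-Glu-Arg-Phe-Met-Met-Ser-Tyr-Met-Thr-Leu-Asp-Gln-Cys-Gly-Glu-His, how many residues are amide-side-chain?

2

Asparagine (N) and glutamine (Q) have uncharged amide side chains.
Matching residues: Gln3, Gln19.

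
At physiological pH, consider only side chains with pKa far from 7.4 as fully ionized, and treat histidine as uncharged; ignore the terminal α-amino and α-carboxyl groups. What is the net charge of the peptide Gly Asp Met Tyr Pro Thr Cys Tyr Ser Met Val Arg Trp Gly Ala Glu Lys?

0

At pH ~7.4 the Lys and Arg side chains are protonated (+1), the Asp and Glu side chains are deprotonated (−1), and with His taken as neutral all other side chains carry no charge.
Positive (K, R): Arg12, Lys17 → +2.
Negative (D, E): Asp2, Glu16 → −2.
Net charge = (+2) + (−2) = 0.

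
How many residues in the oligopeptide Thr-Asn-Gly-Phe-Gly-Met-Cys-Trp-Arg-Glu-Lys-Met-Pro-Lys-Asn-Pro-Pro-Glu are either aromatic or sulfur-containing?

Aromatic: F, W, Y. Sulfur-containing: C, M.
Aromatic residues here: Phe4, Trp8 (2).
Sulfur-containing residues here: Met6, Cys7, Met12 (3).
The two groups share no amino acid, so total = 2 + 3 = 5.

5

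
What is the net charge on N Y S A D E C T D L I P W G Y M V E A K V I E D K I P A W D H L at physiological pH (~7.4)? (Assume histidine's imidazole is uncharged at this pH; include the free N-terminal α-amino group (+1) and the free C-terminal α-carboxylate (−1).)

Near pH 7.4, K and R contribute +1 each, D and E contribute −1 each, and every other side chain (His included, as stated) is uncharged.
Positive (K, R): K20, K25 → +2.
Negative (D, E): D5, E6, D9, E18, E23, D24, D30 → −7.
The N-terminus (+1) and C-terminus (−1) cancel.
Net charge = (+2) + (−7) = −5.

-5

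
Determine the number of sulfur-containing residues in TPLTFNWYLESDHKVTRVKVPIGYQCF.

Only Cys (C) and Met (M) have a sulfur atom in the side chain.
Matching residues: C26.

1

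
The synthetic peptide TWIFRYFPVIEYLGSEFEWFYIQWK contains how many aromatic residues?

10

Phenylalanine (F), tryptophan (W), and tyrosine (Y) have aromatic ring side chains.
Matching residues: W2, F4, Y6, F7, Y12, F17, W19, F20, Y21, W24.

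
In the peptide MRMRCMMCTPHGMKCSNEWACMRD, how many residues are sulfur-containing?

Only Cys (C) and Met (M) have a sulfur atom in the side chain.
Matching residues: M1, M3, C5, M6, M7, C8, M13, C15, C21, M22.

10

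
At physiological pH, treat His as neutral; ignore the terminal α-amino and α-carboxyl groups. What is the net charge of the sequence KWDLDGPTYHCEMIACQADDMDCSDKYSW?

The side chains ionized at physiological pH are Lys/Arg (+1) and Asp/Glu (−1); with His treated as neutral, nothing else contributes.
Positive (K, R): K1, K26 → +2.
Negative (D, E): D3, D5, E12, D19, D20, D22, D25 → −7.
Net charge = (+2) + (−7) = −5.

-5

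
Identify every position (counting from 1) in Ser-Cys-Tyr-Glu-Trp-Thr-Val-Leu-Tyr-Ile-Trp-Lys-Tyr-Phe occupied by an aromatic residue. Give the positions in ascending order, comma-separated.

The aromatic amino acids are Phe (F, benzyl), Trp (W, indole), and Tyr (Y, phenol).
Matching residues: Tyr3, Trp5, Tyr9, Trp11, Tyr13, Phe14.

3, 5, 9, 11, 13, 14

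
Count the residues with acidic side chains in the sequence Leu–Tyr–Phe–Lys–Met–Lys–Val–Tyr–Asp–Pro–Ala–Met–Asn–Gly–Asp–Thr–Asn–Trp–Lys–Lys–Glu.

Only D (aspartate) and E (glutamate) carry a side-chain carboxylic acid.
Matching residues: Asp9, Asp15, Glu21.

3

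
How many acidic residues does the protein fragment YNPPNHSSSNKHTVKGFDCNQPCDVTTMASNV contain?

The acidic residues are Asp (D) and Glu (E), whose side chains end in a carboxylate group.
Matching residues: D18, D24.

2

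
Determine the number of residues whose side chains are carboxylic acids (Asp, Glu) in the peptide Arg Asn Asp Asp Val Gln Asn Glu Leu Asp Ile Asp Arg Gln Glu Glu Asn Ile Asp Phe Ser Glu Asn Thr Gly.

Matching residues: Asp3, Asp4, Glu8, Asp10, Asp12, Glu15, Glu16, Asp19, Glu22.

9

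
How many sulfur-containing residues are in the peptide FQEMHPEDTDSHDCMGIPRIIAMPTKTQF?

4

Only Cys (C) and Met (M) have a sulfur atom in the side chain.
Matching residues: M4, C14, M15, M23.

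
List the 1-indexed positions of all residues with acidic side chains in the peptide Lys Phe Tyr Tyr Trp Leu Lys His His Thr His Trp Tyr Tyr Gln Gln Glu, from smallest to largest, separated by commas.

The acidic residues are Asp (D) and Glu (E), whose side chains end in a carboxylate group.
Matching residues: Glu17.

17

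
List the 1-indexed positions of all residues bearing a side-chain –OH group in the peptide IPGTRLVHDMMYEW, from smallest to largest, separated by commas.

Serine (S), threonine (T), and tyrosine (Y) each carry a hydroxyl group on the side chain.
Matching residues: T4, Y12.

4, 12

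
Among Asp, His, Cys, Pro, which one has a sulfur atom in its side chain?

The sulfur-bearing residues are cysteine (–SH) and methionine (–S–CH₃).
Of the listed options, only Cys belongs to this group.

Cys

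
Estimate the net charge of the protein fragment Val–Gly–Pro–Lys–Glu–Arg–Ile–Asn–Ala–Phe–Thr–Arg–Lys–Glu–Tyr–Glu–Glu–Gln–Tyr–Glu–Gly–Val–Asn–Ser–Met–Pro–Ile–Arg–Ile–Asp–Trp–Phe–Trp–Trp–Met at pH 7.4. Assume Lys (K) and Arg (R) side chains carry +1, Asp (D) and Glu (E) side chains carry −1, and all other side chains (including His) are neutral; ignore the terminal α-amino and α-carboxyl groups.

Positive (K, R): Lys4, Arg6, Arg12, Lys13, Arg28 → +5.
Negative (D, E): Glu5, Glu14, Glu16, Glu17, Glu20, Asp30 → −6.
Net charge = (+5) + (−6) = −1.

-1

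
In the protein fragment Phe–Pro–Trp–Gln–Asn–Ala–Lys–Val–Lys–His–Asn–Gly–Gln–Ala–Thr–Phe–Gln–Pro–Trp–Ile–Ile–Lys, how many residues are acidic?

0

Only D (aspartate) and E (glutamate) carry a side-chain carboxylic acid.
None of the 22 residues belong to this group.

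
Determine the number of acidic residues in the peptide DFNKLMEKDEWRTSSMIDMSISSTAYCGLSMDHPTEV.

7

Only D (aspartate) and E (glutamate) carry a side-chain carboxylic acid.
Matching residues: D1, E7, D9, E10, D18, D32, E36.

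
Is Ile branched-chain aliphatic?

Yes

The BCAAs are Val, Leu, and Ile — aliphatic side chains with a branch point.
Isoleucine is in this group.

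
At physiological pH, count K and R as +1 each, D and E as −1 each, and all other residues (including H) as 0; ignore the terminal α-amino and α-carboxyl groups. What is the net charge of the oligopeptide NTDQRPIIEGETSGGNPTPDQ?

Positive (K, R): R5 → +1.
Negative (D, E): D3, E9, E11, D20 → −4.
Net charge = (+1) + (−4) = −3.

-3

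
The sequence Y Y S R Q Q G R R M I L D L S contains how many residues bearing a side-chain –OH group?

S, T, and Y are the three residues with a side-chain hydroxyl.
Matching residues: Y1, Y2, S3, S15.

4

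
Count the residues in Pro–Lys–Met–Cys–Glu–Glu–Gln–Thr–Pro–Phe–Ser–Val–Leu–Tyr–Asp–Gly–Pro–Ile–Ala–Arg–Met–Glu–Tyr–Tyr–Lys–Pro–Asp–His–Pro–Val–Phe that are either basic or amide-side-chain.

Basic: H, K, R. Amide-side-chain: N, Q.
Basic residues here: Lys2, Arg20, Lys25, His28 (4).
Amide-side-chain residues here: Gln7 (1).
The two groups share no amino acid, so total = 4 + 1 = 5.

5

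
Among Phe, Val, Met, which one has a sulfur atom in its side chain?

The sulfur-bearing residues are cysteine (–SH) and methionine (–S–CH₃).
Of the listed options, only Met belongs to this group.

Met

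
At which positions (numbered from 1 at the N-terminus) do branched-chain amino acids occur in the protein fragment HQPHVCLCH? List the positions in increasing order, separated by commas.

5, 7

Valine (V), leucine (L), and isoleucine (I) are the branched-chain amino acids.
Matching residues: V5, L7.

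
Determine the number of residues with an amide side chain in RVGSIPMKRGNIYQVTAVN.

Asparagine (N) and glutamine (Q) have uncharged amide side chains.
Matching residues: N11, Q14, N19.

3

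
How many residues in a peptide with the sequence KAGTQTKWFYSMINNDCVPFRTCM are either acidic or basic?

4

Acidic: D, E. Basic: H, K, R.
Acidic residues here: D16 (1).
Basic residues here: K1, K7, R21 (3).
The two groups share no amino acid, so total = 1 + 3 = 4.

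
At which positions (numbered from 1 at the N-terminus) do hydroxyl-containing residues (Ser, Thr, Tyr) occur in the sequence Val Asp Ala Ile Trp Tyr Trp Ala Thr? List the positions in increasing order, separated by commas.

Matching residues: Tyr6, Thr9.

6, 9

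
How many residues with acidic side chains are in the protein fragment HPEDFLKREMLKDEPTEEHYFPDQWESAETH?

10

Aspartate (D) and glutamate (E) have carboxylic-acid side chains and are the acidic amino acids.
Matching residues: E3, D4, E9, D13, E14, E17, E18, D23, E26, E29.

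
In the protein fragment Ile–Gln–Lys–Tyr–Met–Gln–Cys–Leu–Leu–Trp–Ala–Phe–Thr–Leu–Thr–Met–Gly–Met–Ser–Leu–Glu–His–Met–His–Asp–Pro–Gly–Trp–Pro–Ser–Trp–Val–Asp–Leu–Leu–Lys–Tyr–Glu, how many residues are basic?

4

Lysine (K), arginine (R), and histidine (H) have basic, nitrogen-containing side chains.
Matching residues: Lys3, His22, His24, Lys36.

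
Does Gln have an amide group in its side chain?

Only N (asparagine) and Q (glutamine) carry a side-chain carboxamide.
Glutamine is in this group.

Yes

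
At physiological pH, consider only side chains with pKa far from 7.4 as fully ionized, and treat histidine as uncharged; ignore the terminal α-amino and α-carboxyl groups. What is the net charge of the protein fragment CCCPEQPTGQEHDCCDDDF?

The side chains ionized at physiological pH are Lys/Arg (+1) and Asp/Glu (−1); with His treated as neutral, nothing else contributes.
Positive (K, R): none → +0.
Negative (D, E): E5, E11, D13, D16, D17, D18 → −6.
Net charge = (+0) + (−6) = −6.

-6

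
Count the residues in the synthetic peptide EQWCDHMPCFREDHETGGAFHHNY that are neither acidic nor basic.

Acidic: D, E. Basic: K, R, H. All other residues are neither.
Matching residues: Q2, W3, C4, M7, P8, C9, F10, T16, G17, G18, A19, F20, N23, Y24.

14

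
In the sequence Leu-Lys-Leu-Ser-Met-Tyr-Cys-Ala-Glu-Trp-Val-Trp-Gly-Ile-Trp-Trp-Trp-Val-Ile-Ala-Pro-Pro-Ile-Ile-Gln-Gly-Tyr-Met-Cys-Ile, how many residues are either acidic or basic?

Acidic: D, E. Basic: H, K, R.
Acidic residues here: Glu9 (1).
Basic residues here: Lys2 (1).
The two groups share no amino acid, so total = 1 + 1 = 2.

2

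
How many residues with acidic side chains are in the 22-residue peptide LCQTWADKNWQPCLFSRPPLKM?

1

The acidic residues are Asp (D) and Glu (E), whose side chains end in a carboxylate group.
Matching residues: D7.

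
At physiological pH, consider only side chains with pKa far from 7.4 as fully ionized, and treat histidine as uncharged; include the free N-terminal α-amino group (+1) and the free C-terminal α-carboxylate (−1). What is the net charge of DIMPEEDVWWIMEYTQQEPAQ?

-6

The side chains ionized at physiological pH are Lys/Arg (+1) and Asp/Glu (−1); with His treated as neutral, nothing else contributes.
Positive (K, R): none → +0.
Negative (D, E): D1, E5, E6, D7, E13, E18 → −6.
The N-terminus (+1) and C-terminus (−1) cancel.
Net charge = (+0) + (−6) = −6.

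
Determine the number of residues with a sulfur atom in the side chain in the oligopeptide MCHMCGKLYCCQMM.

The sulfur-bearing residues are cysteine (–SH) and methionine (–S–CH₃).
Matching residues: M1, C2, M4, C5, C10, C11, M13, M14.

8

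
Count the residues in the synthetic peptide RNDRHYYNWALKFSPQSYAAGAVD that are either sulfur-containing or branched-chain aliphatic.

2

Sulfur-containing: C, M. Branched-chain aliphatic: I, L, V.
Sulfur-containing residues here: none (0).
Branched-chain aliphatic residues here: L11, V23 (2).
The two groups share no amino acid, so total = 0 + 2 = 2.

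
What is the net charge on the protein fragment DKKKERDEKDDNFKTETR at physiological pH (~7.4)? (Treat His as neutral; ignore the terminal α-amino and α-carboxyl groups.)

0

The side chains ionized at physiological pH are Lys/Arg (+1) and Asp/Glu (−1); with His treated as neutral, nothing else contributes.
Positive (K, R): K2, K3, K4, R6, K9, K14, R18 → +7.
Negative (D, E): D1, E5, D7, E8, D10, D11, E16 → −7.
Net charge = (+7) + (−7) = 0.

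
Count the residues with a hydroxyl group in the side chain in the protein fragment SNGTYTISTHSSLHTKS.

Serine (S), threonine (T), and tyrosine (Y) each carry a hydroxyl group on the side chain.
Matching residues: S1, T4, Y5, T6, S8, T9, S11, S12, T15, S17.

10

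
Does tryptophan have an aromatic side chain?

Yes

F, W, and Y each carry an aromatic ring on the side chain.
Tryptophan is in this group.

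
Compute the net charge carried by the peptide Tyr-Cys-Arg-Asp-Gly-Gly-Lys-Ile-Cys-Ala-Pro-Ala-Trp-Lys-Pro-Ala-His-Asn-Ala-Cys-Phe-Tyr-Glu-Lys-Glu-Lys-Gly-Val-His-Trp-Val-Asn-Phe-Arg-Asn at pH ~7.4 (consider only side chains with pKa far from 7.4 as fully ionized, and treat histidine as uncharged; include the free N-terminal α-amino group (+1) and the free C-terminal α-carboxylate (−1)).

+3

At pH ~7.4 the Lys and Arg side chains are protonated (+1), the Asp and Glu side chains are deprotonated (−1), and with His taken as neutral all other side chains carry no charge.
Positive (K, R): Arg3, Lys7, Lys14, Lys24, Lys26, Arg34 → +6.
Negative (D, E): Asp4, Glu23, Glu25 → −3.
The N-terminus (+1) and C-terminus (−1) cancel.
Net charge = (+6) + (−3) = +3.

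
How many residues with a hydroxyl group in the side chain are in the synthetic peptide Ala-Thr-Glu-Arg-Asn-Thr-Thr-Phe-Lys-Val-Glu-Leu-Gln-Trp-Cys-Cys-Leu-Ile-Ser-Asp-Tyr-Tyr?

Serine (S), threonine (T), and tyrosine (Y) each carry a hydroxyl group on the side chain.
Matching residues: Thr2, Thr6, Thr7, Ser19, Tyr21, Tyr22.

6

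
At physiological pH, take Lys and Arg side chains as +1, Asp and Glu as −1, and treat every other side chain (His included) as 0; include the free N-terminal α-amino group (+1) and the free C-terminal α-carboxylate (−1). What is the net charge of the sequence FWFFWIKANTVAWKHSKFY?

+3

Positive (K, R): K7, K14, K17 → +3.
Negative (D, E): none → −0.
The N-terminus (+1) and C-terminus (−1) cancel.
Net charge = (+3) + (−0) = +3.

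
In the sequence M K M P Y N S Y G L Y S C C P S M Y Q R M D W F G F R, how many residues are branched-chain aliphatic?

1

The BCAAs are Val, Leu, and Ile — aliphatic side chains with a branch point.
Matching residues: L10.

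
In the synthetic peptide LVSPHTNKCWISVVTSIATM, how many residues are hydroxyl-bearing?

S, T, and Y are the three residues with a side-chain hydroxyl.
Matching residues: S3, T6, S12, T15, S16, T19.

6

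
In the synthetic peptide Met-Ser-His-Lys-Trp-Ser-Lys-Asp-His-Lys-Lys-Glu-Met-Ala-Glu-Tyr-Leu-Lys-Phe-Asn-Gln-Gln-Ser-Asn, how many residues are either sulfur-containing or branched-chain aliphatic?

3

Sulfur-containing: C, M. Branched-chain aliphatic: I, L, V.
Sulfur-containing residues here: Met1, Met13 (2).
Branched-chain aliphatic residues here: Leu17 (1).
The two groups share no amino acid, so total = 2 + 1 = 3.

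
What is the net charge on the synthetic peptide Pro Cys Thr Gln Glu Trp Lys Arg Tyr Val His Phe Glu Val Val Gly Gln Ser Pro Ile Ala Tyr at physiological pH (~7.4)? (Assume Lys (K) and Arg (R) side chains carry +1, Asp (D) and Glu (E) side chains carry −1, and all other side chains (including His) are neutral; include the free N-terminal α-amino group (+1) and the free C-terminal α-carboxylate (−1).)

0

Positive (K, R): Lys7, Arg8 → +2.
Negative (D, E): Glu5, Glu13 → −2.
The N-terminus (+1) and C-terminus (−1) cancel.
Net charge = (+2) + (−2) = 0.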